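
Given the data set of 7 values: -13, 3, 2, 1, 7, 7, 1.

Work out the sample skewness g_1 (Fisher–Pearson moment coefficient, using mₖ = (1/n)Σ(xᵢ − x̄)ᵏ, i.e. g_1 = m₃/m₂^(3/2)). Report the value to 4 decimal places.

x̄ = (-13 + 3 + 2 + 1 + 7 + 7 + 1) / 7 = 1.1429
deviations (xᵢ − x̄): -14.1429, 1.8571, 0.8571, -0.1429, 5.8571, 5.8571, -0.1429
Σ(xᵢ − x̄)² = 272.8571 ⇒ m₂ = 272.8571/7 = 38.97959
Σ(xᵢ − x̄)³ = -2419.9592 ⇒ m₃ = -2419.9592/7 = -345.70845
m₂^(3/2) = 38.97959^(1.5) = 243.36377
g_1 = m₃ / m₂^(3/2) = -345.70845 / 243.36377 ≈ -1.4205

-1.4205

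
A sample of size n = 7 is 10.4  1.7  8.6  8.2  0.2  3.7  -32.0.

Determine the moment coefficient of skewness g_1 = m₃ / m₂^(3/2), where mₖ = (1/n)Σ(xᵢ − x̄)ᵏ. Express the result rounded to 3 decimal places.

-1.761

x̄ = (10.4 + 1.7 + 8.6 + 8.2 + 0.2 + 3.7 - 32.0) / 7 = 0.1143
deviations (xᵢ − x̄): 10.2857, 1.5857, 8.4857, 8.0857, 0.0857, 3.5857, -32.1143
Σ(xᵢ − x̄)² = 1289.8886 ⇒ m₂ = 1289.8886/7 = 184.26980
Σ(xᵢ − x̄)³ = -30842.3960 ⇒ m₃ = -30842.3960/7 = -4406.05657
m₂^(3/2) = 184.26980^(1.5) = 2501.38898
g_1 = m₃ / m₂^(3/2) = -4406.05657 / 2501.38898 ≈ -1.761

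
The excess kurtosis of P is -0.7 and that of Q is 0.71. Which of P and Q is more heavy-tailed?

Higher excess kurtosis ⇒ heavier tails relative to the normal distribution.
-0.7 vs 0.71: the larger is 0.71, so Q has heavier tails. (Q is leptokurtic — heavier-than-normal tails; the other is platykurtic.)

Q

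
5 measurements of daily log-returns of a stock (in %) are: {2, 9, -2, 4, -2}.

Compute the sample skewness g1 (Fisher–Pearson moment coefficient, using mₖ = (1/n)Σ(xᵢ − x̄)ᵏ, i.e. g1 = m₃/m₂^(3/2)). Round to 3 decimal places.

x̄ = (2 + 9 - 2 + 4 - 2) / 5 = 2.2000
deviations (xᵢ − x̄): -0.2000, 6.8000, -4.2000, 1.8000, -4.2000
Σ(xᵢ − x̄)² = 84.8000 ⇒ m₂ = 84.8000/5 = 16.96000
Σ(xᵢ − x̄)³ = 172.0800 ⇒ m₃ = 172.0800/5 = 34.41600
m₂^(3/2) = 16.96000^(1.5) = 69.84555
g1 = m₃ / m₂^(3/2) = 34.41600 / 69.84555 ≈ 0.493

0.493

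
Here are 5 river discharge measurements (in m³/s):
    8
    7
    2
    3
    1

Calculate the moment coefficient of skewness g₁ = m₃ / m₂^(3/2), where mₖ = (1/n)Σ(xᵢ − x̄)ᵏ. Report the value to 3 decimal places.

x̄ = (8 + 7 + 2 + 3 + 1) / 5 = 4.2000
deviations (xᵢ − x̄): 3.8000, 2.8000, -2.2000, -1.2000, -3.2000
Σ(xᵢ − x̄)² = 38.8000 ⇒ m₂ = 38.8000/5 = 7.76000
Σ(xᵢ − x̄)³ = 31.6800 ⇒ m₃ = 31.6800/5 = 6.33600
m₂^(3/2) = 7.76000^(1.5) = 21.61686
g₁ = m₃ / m₂^(3/2) = 6.33600 / 21.61686 ≈ 0.293

0.293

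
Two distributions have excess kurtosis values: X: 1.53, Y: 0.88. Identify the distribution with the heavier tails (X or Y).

X

Higher excess kurtosis ⇒ heavier tails relative to the normal distribution.
1.53 vs 0.88: the larger is 1.53, so X has heavier tails.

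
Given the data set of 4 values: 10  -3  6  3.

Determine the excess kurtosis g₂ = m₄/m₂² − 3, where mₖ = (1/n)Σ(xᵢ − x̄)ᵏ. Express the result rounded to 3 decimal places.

x̄ = 4.0000
Σ(xᵢ − x̄)² = 90.0000 ⇒ m₂ = 22.50000
Σ(xᵢ − x̄)⁴ = 3714.0000 ⇒ m₄ = 928.50000
m₂² = 506.25000
g₂ = m₄/m₂² − 3 = 1.83407 − 3 ≈ -1.166

-1.166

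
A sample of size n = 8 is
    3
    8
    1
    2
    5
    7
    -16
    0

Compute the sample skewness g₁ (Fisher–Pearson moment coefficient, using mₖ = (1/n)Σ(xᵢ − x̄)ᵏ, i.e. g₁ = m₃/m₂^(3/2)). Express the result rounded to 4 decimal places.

x̄ = (3 + 8 + 1 + 2 + 5 + 7 - 16 + 0) / 8 = 1.2500
deviations (xᵢ − x̄): 1.7500, 6.7500, -0.2500, 0.7500, 3.7500, 5.7500, -17.2500, -1.2500
Σ(xᵢ − x̄)² = 395.5000 ⇒ m₂ = 395.5000/8 = 49.43750
Σ(xᵢ − x̄)³ = -4578.7500 ⇒ m₃ = -4578.7500/8 = -572.34375
m₂^(3/2) = 49.43750^(1.5) = 347.60399
g₁ = m₃ / m₂^(3/2) = -572.34375 / 347.60399 ≈ -1.6465

-1.6465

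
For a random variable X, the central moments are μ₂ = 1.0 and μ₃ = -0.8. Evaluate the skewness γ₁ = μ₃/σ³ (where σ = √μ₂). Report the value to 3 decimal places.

-0.800

σ = √μ₂ = √1.0 = 1.00000
σ³ = μ₂^(3/2) = 1.00000
γ₁ = μ₃/σ³ = -0.8 / 1.00000 ≈ -0.800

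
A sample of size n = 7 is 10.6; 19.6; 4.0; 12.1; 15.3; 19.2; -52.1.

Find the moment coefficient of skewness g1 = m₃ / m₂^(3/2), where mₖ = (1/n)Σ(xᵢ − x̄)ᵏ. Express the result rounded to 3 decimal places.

x̄ = (10.6 + 19.6 + 4.0 + 12.1 + 15.3 + 19.2 - 52.1) / 7 = 4.1000
deviations (xᵢ − x̄): 6.5000, 15.5000, -0.1000, 8.0000, 11.2000, 15.1000, -56.2000
Σ(xᵢ − x̄)² = 3858.4000 ⇒ m₂ = 3858.4000/7 = 551.20000
Σ(xᵢ − x̄)³ = -168145.9500 ⇒ m₃ = -168145.9500/7 = -24020.85000
m₂^(3/2) = 551.20000^(1.5) = 12940.88010
g1 = m₃ / m₂^(3/2) = -24020.85000 / 12940.88010 ≈ -1.856

-1.856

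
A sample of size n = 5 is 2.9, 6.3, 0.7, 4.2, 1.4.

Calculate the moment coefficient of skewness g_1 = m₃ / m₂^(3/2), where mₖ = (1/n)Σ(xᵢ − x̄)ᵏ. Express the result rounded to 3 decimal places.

x̄ = (2.9 + 6.3 + 0.7 + 4.2 + 1.4) / 5 = 3.1000
deviations (xᵢ − x̄): -0.2000, 3.2000, -2.4000, 1.1000, -1.7000
Σ(xᵢ − x̄)² = 20.1400 ⇒ m₂ = 20.1400/5 = 4.02800
Σ(xᵢ − x̄)³ = 15.3540 ⇒ m₃ = 15.3540/5 = 3.07080
m₂^(3/2) = 4.02800^(1.5) = 8.08415
g_1 = m₃ / m₂^(3/2) = 3.07080 / 8.08415 ≈ 0.380

0.380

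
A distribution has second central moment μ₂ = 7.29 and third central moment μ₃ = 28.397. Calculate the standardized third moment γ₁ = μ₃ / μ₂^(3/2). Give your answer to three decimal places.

σ = √μ₂ = √7.29 = 2.70000
σ³ = μ₂^(3/2) = 19.68300
γ₁ = μ₃/σ³ = 28.397 / 19.68300 ≈ 1.443

1.443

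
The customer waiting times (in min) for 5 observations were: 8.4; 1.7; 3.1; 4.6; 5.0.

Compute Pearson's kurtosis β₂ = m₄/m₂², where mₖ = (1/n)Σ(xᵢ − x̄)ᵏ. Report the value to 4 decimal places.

x̄ = 4.5600
Σ(xᵢ − x̄)² = 25.2520 ⇒ m₂ = 5.05040
Σ(xᵢ − x̄)⁴ = 288.9198 ⇒ m₄ = 57.78396
m₂² = 25.50654
β₂ = m₄/m₂² = 57.78396 / 25.50654 ≈ 2.2655

2.2655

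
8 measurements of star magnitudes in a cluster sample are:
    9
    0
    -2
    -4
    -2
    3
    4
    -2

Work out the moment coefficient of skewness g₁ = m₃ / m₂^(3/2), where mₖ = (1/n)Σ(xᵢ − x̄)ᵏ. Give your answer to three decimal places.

x̄ = (9 + 0 - 2 - 4 - 2 + 3 + 4 - 2) / 8 = 0.7500
deviations (xᵢ − x̄): 8.2500, -0.7500, -2.7500, -4.7500, -2.7500, 2.2500, 3.2500, -2.7500
Σ(xᵢ − x̄)² = 129.5000 ⇒ m₂ = 129.5000/8 = 16.18750
Σ(xᵢ − x̄)³ = 437.2500 ⇒ m₃ = 437.2500/8 = 54.65625
m₂^(3/2) = 16.18750^(1.5) = 65.12829
g₁ = m₃ / m₂^(3/2) = 54.65625 / 65.12829 ≈ 0.839

0.839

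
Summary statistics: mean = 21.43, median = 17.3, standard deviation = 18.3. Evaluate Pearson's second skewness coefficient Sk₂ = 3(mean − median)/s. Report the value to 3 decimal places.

Sk₂ = 3(21.43 − 17.3) / 18.3 = 3 × 4.1300 / 18.3
    = 12.3900 / 18.3 ≈ 0.677

0.677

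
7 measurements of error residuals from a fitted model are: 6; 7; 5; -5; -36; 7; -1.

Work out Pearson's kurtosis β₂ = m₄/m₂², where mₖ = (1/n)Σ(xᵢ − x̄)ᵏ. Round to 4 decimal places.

4.3705

x̄ = -2.4286
Σ(xᵢ − x̄)² = 1439.7143 ⇒ m₂ = 205.67347
Σ(xᵢ − x̄)⁴ = 1294166.6181 ⇒ m₄ = 184880.94544
m₂² = 42301.57601
β₂ = m₄/m₂² = 184880.94544 / 42301.57601 ≈ 4.3705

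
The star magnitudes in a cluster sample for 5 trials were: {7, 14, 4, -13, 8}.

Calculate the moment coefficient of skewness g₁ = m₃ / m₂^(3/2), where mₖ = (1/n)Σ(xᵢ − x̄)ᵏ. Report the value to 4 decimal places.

-1.0146

x̄ = (7 + 14 + 4 - 13 + 8) / 5 = 4.0000
deviations (xᵢ − x̄): 3.0000, 10.0000, 0.0000, -17.0000, 4.0000
Σ(xᵢ − x̄)² = 414.0000 ⇒ m₂ = 414.0000/5 = 82.80000
Σ(xᵢ − x̄)³ = -3822.0000 ⇒ m₃ = -3822.0000/5 = -764.40000
m₂^(3/2) = 82.80000^(1.5) = 753.43450
g₁ = m₃ / m₂^(3/2) = -764.40000 / 753.43450 ≈ -1.0146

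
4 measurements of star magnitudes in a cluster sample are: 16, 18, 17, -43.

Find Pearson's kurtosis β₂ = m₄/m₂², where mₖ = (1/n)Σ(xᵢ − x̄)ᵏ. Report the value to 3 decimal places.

x̄ = 2.0000
Σ(xᵢ − x̄)² = 2702.0000 ⇒ m₂ = 675.50000
Σ(xᵢ − x̄)⁴ = 4255202.0000 ⇒ m₄ = 1063800.50000
m₂² = 456300.25000
β₂ = m₄/m₂² = 1063800.50000 / 456300.25000 ≈ 2.331

2.331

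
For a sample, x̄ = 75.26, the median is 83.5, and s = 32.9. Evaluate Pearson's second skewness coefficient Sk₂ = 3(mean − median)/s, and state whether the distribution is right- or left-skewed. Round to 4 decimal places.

Sk₂ = 3(75.26 − 83.5) / 32.9 = 3 × -8.2400 / 32.9
    = -24.7200 / 32.9 ≈ -0.7514
Sk₂ < 0 ⇒ mean < median ⇒ left-skewed (negative skew).

-0.7514, left-skewed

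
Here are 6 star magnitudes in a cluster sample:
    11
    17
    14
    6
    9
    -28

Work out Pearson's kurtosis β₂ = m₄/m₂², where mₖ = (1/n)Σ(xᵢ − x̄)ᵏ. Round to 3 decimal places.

3.831

x̄ = 4.8333
Σ(xᵢ − x̄)² = 1366.8333 ⇒ m₂ = 227.80556
Σ(xᵢ − x̄)⁴ = 1192866.1528 ⇒ m₄ = 198811.02546
m₂² = 51895.37114
β₂ = m₄/m₂² = 198811.02546 / 51895.37114 ≈ 3.831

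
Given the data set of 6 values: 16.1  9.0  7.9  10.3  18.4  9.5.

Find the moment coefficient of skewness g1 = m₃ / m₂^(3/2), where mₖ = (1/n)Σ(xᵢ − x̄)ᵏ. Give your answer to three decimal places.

0.692

x̄ = (16.1 + 9.0 + 7.9 + 10.3 + 18.4 + 9.5) / 6 = 11.8667
deviations (xᵢ − x̄): 4.2333, -2.8667, -3.9667, -1.5667, 6.5333, -2.3667
Σ(xᵢ − x̄)² = 92.6133 ⇒ m₂ = 92.6133/6 = 15.43556
Σ(xᵢ − x̄)³ = 251.6656 ⇒ m₃ = 251.6656/6 = 41.94426
m₂^(3/2) = 15.43556^(1.5) = 60.64338
g1 = m₃ / m₂^(3/2) = 41.94426 / 60.64338 ≈ 0.692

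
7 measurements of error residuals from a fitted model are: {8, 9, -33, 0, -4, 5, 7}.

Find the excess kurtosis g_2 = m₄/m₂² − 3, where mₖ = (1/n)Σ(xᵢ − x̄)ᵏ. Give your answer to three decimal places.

1.265

x̄ = -1.1429
Σ(xᵢ − x̄)² = 1314.8571 ⇒ m₂ = 187.83673
Σ(xᵢ − x̄)⁴ = 1053436.5831 ⇒ m₄ = 150490.94044
m₂² = 35282.63890
g_2 = m₄/m₂² − 3 = 4.26530 − 3 ≈ 1.265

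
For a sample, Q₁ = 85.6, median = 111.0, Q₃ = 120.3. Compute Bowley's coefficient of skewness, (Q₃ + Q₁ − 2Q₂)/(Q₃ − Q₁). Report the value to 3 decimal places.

-0.464

numerator: Q₃ + Q₁ − 2Q₂ = 120.3 + 85.6 − 2×111.0 = -16.1000
denominator: Q₃ − Q₁ = 120.3 − 85.6 = 34.7000
Bowley skewness = -16.1000 / 34.7000 ≈ -0.464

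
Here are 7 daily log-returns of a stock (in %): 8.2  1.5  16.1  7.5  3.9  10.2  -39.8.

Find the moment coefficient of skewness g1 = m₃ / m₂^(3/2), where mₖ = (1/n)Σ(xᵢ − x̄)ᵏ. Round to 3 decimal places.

-1.773

x̄ = (8.2 + 1.5 + 16.1 + 7.5 + 3.9 + 10.2 - 39.8) / 7 = 1.0857
deviations (xᵢ − x̄): 7.1143, 0.4143, 15.0143, 6.4143, 2.8143, 9.1143, -40.8857
Σ(xᵢ − x̄)² = 2079.9886 ⇒ m₂ = 2079.9886/7 = 297.14122
Σ(xᵢ − x̄)³ = -63558.1446 ⇒ m₃ = -63558.1446/7 = -9079.73494
m₂^(3/2) = 297.14122^(1.5) = 5122.05648
g1 = m₃ / m₂^(3/2) = -9079.73494 / 5122.05648 ≈ -1.773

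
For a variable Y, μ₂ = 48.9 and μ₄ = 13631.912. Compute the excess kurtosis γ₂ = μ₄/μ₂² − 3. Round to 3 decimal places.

2.701

μ₂² = 48.9² = 2391.21000
μ₄/μ₂² = 13631.912 / 2391.21000 = 5.70084
γ₂ = 5.70084 − 3 ≈ 2.701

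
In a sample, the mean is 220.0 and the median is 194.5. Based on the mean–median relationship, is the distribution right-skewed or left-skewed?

mean − median = 220.0 − 194.5 = 25.5
mean > median ⇒ the longer tail is on the right ⇒ right-skewed (positively skewed).

right-skewed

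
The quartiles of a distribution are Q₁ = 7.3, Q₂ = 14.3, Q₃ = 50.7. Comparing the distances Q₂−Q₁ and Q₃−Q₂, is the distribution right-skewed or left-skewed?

Q₂ − Q₁ = 7.0;  Q₃ − Q₂ = 36.4
Q₃ − Q₂ > Q₂ − Q₁ ⇒ the upper half is more spread out ⇒ right-skewed.

right-skewed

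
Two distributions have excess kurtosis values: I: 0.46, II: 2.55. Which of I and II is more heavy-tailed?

II

Higher excess kurtosis ⇒ heavier tails relative to the normal distribution.
0.46 vs 2.55: the larger is 2.55, so II has heavier tails.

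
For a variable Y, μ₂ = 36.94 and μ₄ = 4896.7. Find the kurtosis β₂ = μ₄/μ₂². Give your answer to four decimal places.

μ₂² = 36.94² = 1364.56360
μ₄/μ₂² = 4896.7 / 1364.56360 = 3.58847
β₂ ≈ 3.5885

3.5885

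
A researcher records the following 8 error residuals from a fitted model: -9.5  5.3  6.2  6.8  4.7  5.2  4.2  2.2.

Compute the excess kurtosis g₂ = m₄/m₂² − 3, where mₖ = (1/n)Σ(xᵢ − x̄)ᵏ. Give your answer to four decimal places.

2.3840

x̄ = 3.1375
Σ(xᵢ − x̄)² = 195.8787 ⇒ m₂ = 24.48484
Σ(xᵢ − x̄)⁴ = 25822.0048 ⇒ m₄ = 3227.75060
m₂² = 599.50757
g₂ = m₄/m₂² − 3 = 5.38400 − 3 ≈ 2.3840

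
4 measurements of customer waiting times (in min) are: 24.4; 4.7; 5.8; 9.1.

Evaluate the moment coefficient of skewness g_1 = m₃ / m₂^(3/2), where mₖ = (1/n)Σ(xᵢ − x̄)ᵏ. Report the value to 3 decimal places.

x̄ = (24.4 + 4.7 + 5.8 + 9.1) / 4 = 11.0000
deviations (xᵢ − x̄): 13.4000, -6.3000, -5.2000, -1.9000
Σ(xᵢ − x̄)² = 249.9000 ⇒ m₂ = 249.9000/4 = 62.47500
Σ(xᵢ − x̄)³ = 2008.5900 ⇒ m₃ = 2008.5900/4 = 502.14750
m₂^(3/2) = 62.47500^(1.5) = 493.80945
g_1 = m₃ / m₂^(3/2) = 502.14750 / 493.80945 ≈ 1.017

1.017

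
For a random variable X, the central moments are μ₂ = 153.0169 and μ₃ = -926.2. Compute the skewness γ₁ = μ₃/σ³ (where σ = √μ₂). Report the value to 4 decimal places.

-0.4893

σ = √μ₂ = √153.0169 = 12.37000
σ³ = μ₂^(3/2) = 1892.81905
γ₁ = μ₃/σ³ = -926.2 / 1892.81905 ≈ -0.4893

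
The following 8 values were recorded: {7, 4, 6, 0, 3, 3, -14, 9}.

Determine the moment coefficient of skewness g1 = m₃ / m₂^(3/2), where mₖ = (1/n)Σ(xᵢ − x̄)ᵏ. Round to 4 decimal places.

-1.6156

x̄ = (7 + 4 + 6 + 0 + 3 + 3 - 14 + 9) / 8 = 2.2500
deviations (xᵢ − x̄): 4.7500, 1.7500, 3.7500, -2.2500, 0.7500, 0.7500, -16.2500, 6.7500
Σ(xᵢ − x̄)² = 355.5000 ⇒ m₂ = 355.5000/8 = 44.43750
Σ(xᵢ − x̄)³ = -3828.7500 ⇒ m₃ = -3828.7500/8 = -478.59375
m₂^(3/2) = 44.43750^(1.5) = 296.22685
g1 = m₃ / m₂^(3/2) = -478.59375 / 296.22685 ≈ -1.6156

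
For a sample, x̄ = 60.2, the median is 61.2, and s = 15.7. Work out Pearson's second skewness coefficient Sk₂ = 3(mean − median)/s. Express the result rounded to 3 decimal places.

-0.191

Sk₂ = 3(60.2 − 61.2) / 15.7 = 3 × -1.0000 / 15.7
    = -3.0000 / 15.7 ≈ -0.191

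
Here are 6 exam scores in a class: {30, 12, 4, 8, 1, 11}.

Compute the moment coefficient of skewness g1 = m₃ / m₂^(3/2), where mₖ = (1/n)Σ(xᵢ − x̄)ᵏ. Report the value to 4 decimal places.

1.1341

x̄ = (30 + 12 + 4 + 8 + 1 + 11) / 6 = 11.0000
deviations (xᵢ − x̄): 19.0000, 1.0000, -7.0000, -3.0000, -10.0000, 0.0000
Σ(xᵢ − x̄)² = 520.0000 ⇒ m₂ = 520.0000/6 = 86.66667
Σ(xᵢ − x̄)³ = 5490.0000 ⇒ m₃ = 5490.0000/6 = 915.00000
m₂^(3/2) = 86.66667^(1.5) = 806.82276
g1 = m₃ / m₂^(3/2) = 915.00000 / 806.82276 ≈ 1.1341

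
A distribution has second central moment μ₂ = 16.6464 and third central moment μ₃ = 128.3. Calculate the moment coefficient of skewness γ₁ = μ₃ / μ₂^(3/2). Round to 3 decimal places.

1.889

σ = √μ₂ = √16.6464 = 4.08000
σ³ = μ₂^(3/2) = 67.91731
γ₁ = μ₃/σ³ = 128.3 / 67.91731 ≈ 1.889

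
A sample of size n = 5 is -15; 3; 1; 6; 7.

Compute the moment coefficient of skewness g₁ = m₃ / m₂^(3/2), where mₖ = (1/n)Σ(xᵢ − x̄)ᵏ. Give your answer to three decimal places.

x̄ = (-15 + 3 + 1 + 6 + 7) / 5 = 0.4000
deviations (xᵢ − x̄): -15.4000, 2.6000, 0.6000, 5.6000, 6.6000
Σ(xᵢ − x̄)² = 319.2000 ⇒ m₂ = 319.2000/5 = 63.84000
Σ(xᵢ − x̄)³ = -3171.3600 ⇒ m₃ = -3171.3600/5 = -634.27200
m₂^(3/2) = 63.84000^(1.5) = 510.08120
g₁ = m₃ / m₂^(3/2) = -634.27200 / 510.08120 ≈ -1.243

-1.243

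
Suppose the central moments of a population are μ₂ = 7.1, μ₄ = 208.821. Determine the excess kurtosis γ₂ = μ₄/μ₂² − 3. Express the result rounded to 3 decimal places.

1.142

μ₂² = 7.1² = 50.41000
μ₄/μ₂² = 208.821 / 50.41000 = 4.14245
γ₂ = 4.14245 − 3 ≈ 1.142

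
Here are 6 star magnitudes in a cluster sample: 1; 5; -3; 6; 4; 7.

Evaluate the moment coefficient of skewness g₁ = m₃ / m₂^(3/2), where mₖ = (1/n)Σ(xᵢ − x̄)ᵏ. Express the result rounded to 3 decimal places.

-0.821

x̄ = (1 + 5 - 3 + 6 + 4 + 7) / 6 = 3.3333
deviations (xᵢ − x̄): -2.3333, 1.6667, -6.3333, 2.6667, 0.6667, 3.6667
Σ(xᵢ − x̄)² = 69.3333 ⇒ m₂ = 69.3333/6 = 11.55556
Σ(xᵢ − x̄)³ = -193.5556 ⇒ m₃ = -193.5556/6 = -32.25926
m₂^(3/2) = 11.55556^(1.5) = 39.28134
g₁ = m₃ / m₂^(3/2) = -32.25926 / 39.28134 ≈ -0.821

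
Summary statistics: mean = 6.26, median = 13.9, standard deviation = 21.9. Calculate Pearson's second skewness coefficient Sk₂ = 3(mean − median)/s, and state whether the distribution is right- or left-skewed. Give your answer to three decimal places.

-1.047, left-skewed

Sk₂ = 3(6.26 − 13.9) / 21.9 = 3 × -7.6400 / 21.9
    = -22.9200 / 21.9 ≈ -1.047
Sk₂ < 0 ⇒ mean < median ⇒ left-skewed (negative skew).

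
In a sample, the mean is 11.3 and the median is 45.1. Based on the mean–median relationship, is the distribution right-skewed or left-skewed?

mean − median = 11.3 − 45.1 = -33.8
mean < median ⇒ the longer tail is on the left ⇒ left-skewed (negatively skewed).

left-skewed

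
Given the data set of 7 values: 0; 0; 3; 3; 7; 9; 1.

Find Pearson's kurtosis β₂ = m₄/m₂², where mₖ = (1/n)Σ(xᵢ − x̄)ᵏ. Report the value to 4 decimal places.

1.9694

x̄ = 3.2857
Σ(xᵢ − x̄)² = 73.4286 ⇒ m₂ = 10.48980
Σ(xᵢ − x̄)⁴ = 1516.9621 ⇒ m₄ = 216.70887
m₂² = 110.03582
β₂ = m₄/m₂² = 216.70887 / 110.03582 ≈ 1.9694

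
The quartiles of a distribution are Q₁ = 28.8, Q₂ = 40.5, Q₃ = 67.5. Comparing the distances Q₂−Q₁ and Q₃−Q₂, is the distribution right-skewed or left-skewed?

Q₂ − Q₁ = 11.7;  Q₃ − Q₂ = 27.0
Q₃ − Q₂ > Q₂ − Q₁ ⇒ the upper half is more spread out ⇒ right-skewed.

right-skewed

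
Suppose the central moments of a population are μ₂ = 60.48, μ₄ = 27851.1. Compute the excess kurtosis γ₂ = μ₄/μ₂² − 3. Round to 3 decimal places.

4.614

μ₂² = 60.48² = 3657.83040
μ₄/μ₂² = 27851.1 / 3657.83040 = 7.61410
γ₂ = 7.61410 − 3 ≈ 4.614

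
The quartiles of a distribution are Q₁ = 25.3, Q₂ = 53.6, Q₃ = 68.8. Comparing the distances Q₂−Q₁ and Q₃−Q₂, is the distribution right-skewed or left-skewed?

Q₂ − Q₁ = 28.3;  Q₃ − Q₂ = 15.2
Q₂ − Q₁ > Q₃ − Q₂ ⇒ the lower half is more spread out ⇒ left-skewed.

left-skewed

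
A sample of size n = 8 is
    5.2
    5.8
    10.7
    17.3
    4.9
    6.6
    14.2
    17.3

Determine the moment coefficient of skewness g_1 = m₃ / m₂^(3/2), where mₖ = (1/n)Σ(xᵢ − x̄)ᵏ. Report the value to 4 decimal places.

0.3376

x̄ = (5.2 + 5.8 + 10.7 + 17.3 + 4.9 + 6.6 + 14.2 + 17.3) / 8 = 10.2500
deviations (xᵢ − x̄): -5.0500, -4.4500, 0.4500, 7.0500, -5.3500, -3.6500, 3.9500, 7.0500
Σ(xᵢ − x̄)² = 202.4600 ⇒ m₂ = 202.4600/8 = 25.30750
Σ(xᵢ − x̄)³ = 343.8600 ⇒ m₃ = 343.8600/8 = 42.98250
m₂^(3/2) = 25.30750^(1.5) = 127.31333
g_1 = m₃ / m₂^(3/2) = 42.98250 / 127.31333 ≈ 0.3376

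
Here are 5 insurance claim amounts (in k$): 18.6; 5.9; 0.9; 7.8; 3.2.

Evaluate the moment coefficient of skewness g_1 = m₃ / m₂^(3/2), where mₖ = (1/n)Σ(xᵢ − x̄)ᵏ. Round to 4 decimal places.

0.9745

x̄ = (18.6 + 5.9 + 0.9 + 7.8 + 3.2) / 5 = 7.2800
deviations (xᵢ − x̄): 11.3200, -1.3800, -6.3800, 0.5200, -4.0800
Σ(xᵢ − x̄)² = 187.6680 ⇒ m₂ = 187.6680/5 = 37.53360
Σ(xᵢ − x̄)³ = 1120.4731 ⇒ m₃ = 1120.4731/5 = 224.09462
m₂^(3/2) = 37.53360^(1.5) = 229.94837
g_1 = m₃ / m₂^(3/2) = 224.09462 / 229.94837 ≈ 0.9745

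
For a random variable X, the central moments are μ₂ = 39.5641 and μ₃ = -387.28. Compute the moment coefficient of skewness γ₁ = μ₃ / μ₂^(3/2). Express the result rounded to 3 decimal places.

σ = √μ₂ = √39.5641 = 6.29000
σ³ = μ₂^(3/2) = 248.85819
γ₁ = μ₃/σ³ = -387.28 / 248.85819 ≈ -1.556

-1.556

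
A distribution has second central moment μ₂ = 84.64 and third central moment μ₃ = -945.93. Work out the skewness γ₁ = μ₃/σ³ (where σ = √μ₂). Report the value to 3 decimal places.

σ = √μ₂ = √84.64 = 9.20000
σ³ = μ₂^(3/2) = 778.68800
γ₁ = μ₃/σ³ = -945.93 / 778.68800 ≈ -1.215

-1.215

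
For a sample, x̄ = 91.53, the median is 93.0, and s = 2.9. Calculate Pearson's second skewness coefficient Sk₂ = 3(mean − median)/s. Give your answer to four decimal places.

-1.5207

Sk₂ = 3(91.53 − 93.0) / 2.9 = 3 × -1.4700 / 2.9
    = -4.4100 / 2.9 ≈ -1.5207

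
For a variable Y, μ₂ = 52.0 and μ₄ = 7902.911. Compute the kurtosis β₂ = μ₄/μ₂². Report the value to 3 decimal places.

2.923

μ₂² = 52.0² = 2704.00000
μ₄/μ₂² = 7902.911 / 2704.00000 = 2.92267
β₂ ≈ 2.923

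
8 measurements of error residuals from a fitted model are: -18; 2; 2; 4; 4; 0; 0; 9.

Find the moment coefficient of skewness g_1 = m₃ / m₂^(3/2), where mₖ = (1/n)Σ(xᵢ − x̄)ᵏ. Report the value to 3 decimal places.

x̄ = (-18 + 2 + 2 + 4 + 4 + 0 + 0 + 9) / 8 = 0.3750
deviations (xᵢ − x̄): -18.3750, 1.6250, 1.6250, 3.6250, 3.6250, -0.3750, -0.3750, 8.6250
Σ(xᵢ − x̄)² = 443.8750 ⇒ m₂ = 443.8750/8 = 55.48438
Σ(xᵢ − x̄)³ = -5458.7813 ⇒ m₃ = -5458.7813/8 = -682.34766
m₂^(3/2) = 55.48438^(1.5) = 413.29109
g_1 = m₃ / m₂^(3/2) = -682.34766 / 413.29109 ≈ -1.651

-1.651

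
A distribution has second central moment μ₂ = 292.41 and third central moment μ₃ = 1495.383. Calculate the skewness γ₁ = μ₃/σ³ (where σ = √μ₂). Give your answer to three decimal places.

0.299

σ = √μ₂ = √292.41 = 17.10000
σ³ = μ₂^(3/2) = 5000.21100
γ₁ = μ₃/σ³ = 1495.383 / 5000.21100 ≈ 0.299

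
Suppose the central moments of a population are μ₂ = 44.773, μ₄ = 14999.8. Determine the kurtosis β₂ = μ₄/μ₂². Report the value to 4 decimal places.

μ₂² = 44.773² = 2004.62153
μ₄/μ₂² = 14999.8 / 2004.62153 = 7.48261
β₂ ≈ 7.4826

7.4826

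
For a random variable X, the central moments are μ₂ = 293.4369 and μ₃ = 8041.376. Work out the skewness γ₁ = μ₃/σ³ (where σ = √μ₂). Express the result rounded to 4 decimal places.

1.5998

σ = √μ₂ = √293.4369 = 17.13000
σ³ = μ₂^(3/2) = 5026.57410
γ₁ = μ₃/σ³ = 8041.376 / 5026.57410 ≈ 1.5998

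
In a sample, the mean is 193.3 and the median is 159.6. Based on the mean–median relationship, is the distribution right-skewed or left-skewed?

right-skewed

mean − median = 193.3 − 159.6 = 33.7
mean > median ⇒ the longer tail is on the right ⇒ right-skewed (positively skewed).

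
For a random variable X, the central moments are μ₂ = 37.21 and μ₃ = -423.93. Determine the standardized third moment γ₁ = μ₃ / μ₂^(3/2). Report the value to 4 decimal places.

-1.8677

σ = √μ₂ = √37.21 = 6.10000
σ³ = μ₂^(3/2) = 226.98100
γ₁ = μ₃/σ³ = -423.93 / 226.98100 ≈ -1.8677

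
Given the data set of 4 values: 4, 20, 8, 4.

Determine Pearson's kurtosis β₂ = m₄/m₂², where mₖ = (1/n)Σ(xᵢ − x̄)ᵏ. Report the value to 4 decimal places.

x̄ = 9.0000
Σ(xᵢ − x̄)² = 172.0000 ⇒ m₂ = 43.00000
Σ(xᵢ − x̄)⁴ = 15892.0000 ⇒ m₄ = 3973.00000
m₂² = 1849.00000
β₂ = m₄/m₂² = 3973.00000 / 1849.00000 ≈ 2.1487

2.1487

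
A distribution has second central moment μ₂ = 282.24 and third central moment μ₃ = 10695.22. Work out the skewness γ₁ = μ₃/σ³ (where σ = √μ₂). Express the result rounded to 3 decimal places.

2.256

σ = √μ₂ = √282.24 = 16.80000
σ³ = μ₂^(3/2) = 4741.63200
γ₁ = μ₃/σ³ = 10695.22 / 4741.63200 ≈ 2.256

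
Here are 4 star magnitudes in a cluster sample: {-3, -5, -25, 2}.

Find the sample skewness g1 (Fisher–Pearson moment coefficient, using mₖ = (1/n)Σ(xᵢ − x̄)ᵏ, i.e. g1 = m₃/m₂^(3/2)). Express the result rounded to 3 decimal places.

-0.938

x̄ = (-3 - 5 - 25 + 2) / 4 = -7.7500
deviations (xᵢ − x̄): 4.7500, 2.7500, -17.2500, 9.7500
Σ(xᵢ − x̄)² = 422.7500 ⇒ m₂ = 422.7500/4 = 105.68750
Σ(xᵢ − x̄)³ = -4078.1250 ⇒ m₃ = -4078.1250/4 = -1019.53125
m₂^(3/2) = 105.68750^(1.5) = 1086.51428
g1 = m₃ / m₂^(3/2) = -1019.53125 / 1086.51428 ≈ -0.938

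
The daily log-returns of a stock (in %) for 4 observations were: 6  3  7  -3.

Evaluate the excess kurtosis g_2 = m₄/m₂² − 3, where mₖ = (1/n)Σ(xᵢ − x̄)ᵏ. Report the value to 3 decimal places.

-1.070

x̄ = 3.2500
Σ(xᵢ − x̄)² = 60.7500 ⇒ m₂ = 15.18750
Σ(xᵢ − x̄)⁴ = 1780.8281 ⇒ m₄ = 445.20703
m₂² = 230.66016
g_2 = m₄/m₂² − 3 = 1.93014 − 3 ≈ -1.070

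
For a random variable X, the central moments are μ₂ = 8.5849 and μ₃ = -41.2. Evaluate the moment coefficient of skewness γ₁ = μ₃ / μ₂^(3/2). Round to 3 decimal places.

σ = √μ₂ = √8.5849 = 2.93000
σ³ = μ₂^(3/2) = 25.15376
γ₁ = μ₃/σ³ = -41.2 / 25.15376 ≈ -1.638

-1.638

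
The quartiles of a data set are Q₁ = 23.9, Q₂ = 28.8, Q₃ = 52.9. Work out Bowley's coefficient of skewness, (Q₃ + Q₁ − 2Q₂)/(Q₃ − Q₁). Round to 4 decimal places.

0.6621

numerator: Q₃ + Q₁ − 2Q₂ = 52.9 + 23.9 − 2×28.8 = 19.2000
denominator: Q₃ − Q₁ = 52.9 − 23.9 = 29.0000
Bowley skewness = 19.2000 / 29.0000 ≈ 0.6621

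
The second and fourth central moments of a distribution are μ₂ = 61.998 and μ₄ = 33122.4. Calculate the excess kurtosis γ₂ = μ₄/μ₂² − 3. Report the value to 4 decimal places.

μ₂² = 61.998² = 3843.75200
μ₄/μ₂² = 33122.4 / 3843.75200 = 8.61721
γ₂ = 8.61721 − 3 ≈ 5.6172

5.6172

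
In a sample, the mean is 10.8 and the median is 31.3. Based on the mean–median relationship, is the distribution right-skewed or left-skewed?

left-skewed

mean − median = 10.8 − 31.3 = -20.5
mean < median ⇒ the longer tail is on the left ⇒ left-skewed (negatively skewed).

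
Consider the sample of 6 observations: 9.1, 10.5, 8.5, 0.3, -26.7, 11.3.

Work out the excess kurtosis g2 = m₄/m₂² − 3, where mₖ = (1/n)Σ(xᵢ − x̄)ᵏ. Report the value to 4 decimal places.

0.6675

x̄ = 2.1667
Σ(xᵢ − x̄)² = 1077.8133 ⇒ m₂ = 179.63556
Σ(xᵢ − x̄)⁴ = 710075.8962 ⇒ m₄ = 118345.98270
m₂² = 32268.93282
g2 = m₄/m₂² − 3 = 3.66749 − 3 ≈ 0.6675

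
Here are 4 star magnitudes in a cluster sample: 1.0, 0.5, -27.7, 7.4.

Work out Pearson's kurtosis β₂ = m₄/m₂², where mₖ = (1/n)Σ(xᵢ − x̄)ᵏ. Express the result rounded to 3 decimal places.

2.244

x̄ = -4.7000
Σ(xᵢ − x̄)² = 734.9400 ⇒ m₂ = 183.73500
Σ(xᵢ − x̄)⁴ = 303063.6498 ⇒ m₄ = 75765.91245
m₂² = 33758.55022
β₂ = m₄/m₂² = 75765.91245 / 33758.55022 ≈ 2.244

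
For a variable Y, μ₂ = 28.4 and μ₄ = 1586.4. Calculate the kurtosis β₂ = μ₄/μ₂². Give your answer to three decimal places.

1.967

μ₂² = 28.4² = 806.56000
μ₄/μ₂² = 1586.4 / 806.56000 = 1.96687
β₂ ≈ 1.967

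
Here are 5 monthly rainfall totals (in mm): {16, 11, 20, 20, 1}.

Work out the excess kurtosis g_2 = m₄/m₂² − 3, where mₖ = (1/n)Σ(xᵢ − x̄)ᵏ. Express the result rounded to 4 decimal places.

-0.7664

x̄ = 13.6000
Σ(xᵢ − x̄)² = 253.2000 ⇒ m₂ = 50.64000
Σ(xᵢ − x̄)⁴ = 28639.0560 ⇒ m₄ = 5727.81120
m₂² = 2564.40960
g_2 = m₄/m₂² − 3 = 2.23358 − 3 ≈ -0.7664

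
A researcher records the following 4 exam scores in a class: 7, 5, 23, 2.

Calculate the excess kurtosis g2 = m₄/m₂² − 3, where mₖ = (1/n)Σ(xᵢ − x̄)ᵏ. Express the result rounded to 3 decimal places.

-0.782

x̄ = 9.2500
Σ(xᵢ − x̄)² = 264.7500 ⇒ m₂ = 66.18750
Σ(xᵢ − x̄)⁴ = 38859.3281 ⇒ m₄ = 9714.83203
m₂² = 4380.78516
g2 = m₄/m₂² − 3 = 2.21760 − 3 ≈ -0.782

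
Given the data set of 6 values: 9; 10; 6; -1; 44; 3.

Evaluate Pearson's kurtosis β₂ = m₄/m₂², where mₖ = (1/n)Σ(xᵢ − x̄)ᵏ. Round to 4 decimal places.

x̄ = 11.8333
Σ(xᵢ − x̄)² = 1322.8333 ⇒ m₂ = 220.47222
Σ(xᵢ − x̄)⁴ = 1105038.8194 ⇒ m₄ = 184173.13657
m₂² = 48608.00077
β₂ = m₄/m₂² = 184173.13657 / 48608.00077 ≈ 3.7889

3.7889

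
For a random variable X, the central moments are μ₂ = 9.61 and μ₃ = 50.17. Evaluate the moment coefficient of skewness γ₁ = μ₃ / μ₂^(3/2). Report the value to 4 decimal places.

σ = √μ₂ = √9.61 = 3.10000
σ³ = μ₂^(3/2) = 29.79100
γ₁ = μ₃/σ³ = 50.17 / 29.79100 ≈ 1.6841

1.6841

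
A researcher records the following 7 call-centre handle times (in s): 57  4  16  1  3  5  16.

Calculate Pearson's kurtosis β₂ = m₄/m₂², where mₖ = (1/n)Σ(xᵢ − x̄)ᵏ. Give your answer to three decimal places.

4.288

x̄ = 14.5714
Σ(xᵢ − x̄)² = 2325.7143 ⇒ m₂ = 332.24490
Σ(xᵢ − x̄)⁴ = 3313403.8834 ⇒ m₄ = 473343.41191
m₂² = 110386.67222
β₂ = m₄/m₂² = 473343.41191 / 110386.67222 ≈ 4.288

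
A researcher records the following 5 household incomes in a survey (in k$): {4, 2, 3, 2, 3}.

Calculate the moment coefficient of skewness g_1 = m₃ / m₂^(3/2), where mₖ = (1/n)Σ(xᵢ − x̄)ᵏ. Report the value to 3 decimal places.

x̄ = (4 + 2 + 3 + 2 + 3) / 5 = 2.8000
deviations (xᵢ − x̄): 1.2000, -0.8000, 0.2000, -0.8000, 0.2000
Σ(xᵢ − x̄)² = 2.8000 ⇒ m₂ = 2.8000/5 = 0.56000
Σ(xᵢ − x̄)³ = 0.7200 ⇒ m₃ = 0.7200/5 = 0.14400
m₂^(3/2) = 0.56000^(1.5) = 0.41907
g_1 = m₃ / m₂^(3/2) = 0.14400 / 0.41907 ≈ 0.344

0.344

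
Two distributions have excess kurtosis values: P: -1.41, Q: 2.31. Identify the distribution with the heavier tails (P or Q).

Q

Higher excess kurtosis ⇒ heavier tails relative to the normal distribution.
-1.41 vs 2.31: the larger is 2.31, so Q has heavier tails. (Q is leptokurtic — heavier-than-normal tails; the other is platykurtic.)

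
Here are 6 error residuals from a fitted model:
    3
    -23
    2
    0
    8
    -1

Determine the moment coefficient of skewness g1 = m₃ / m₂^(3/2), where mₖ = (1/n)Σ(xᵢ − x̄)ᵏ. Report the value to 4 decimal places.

x̄ = (3 - 23 + 2 + 0 + 8 - 1) / 6 = -1.8333
deviations (xᵢ − x̄): 4.8333, -21.1667, 3.8333, 1.8333, 9.8333, 0.8333
Σ(xᵢ − x̄)² = 586.8333 ⇒ m₂ = 586.8333/6 = 97.80556
Σ(xᵢ − x̄)³ = -8356.4444 ⇒ m₃ = -8356.4444/6 = -1392.74074
m₂^(3/2) = 97.80556^(1.5) = 967.26458
g1 = m₃ / m₂^(3/2) = -1392.74074 / 967.26458 ≈ -1.4399

-1.4399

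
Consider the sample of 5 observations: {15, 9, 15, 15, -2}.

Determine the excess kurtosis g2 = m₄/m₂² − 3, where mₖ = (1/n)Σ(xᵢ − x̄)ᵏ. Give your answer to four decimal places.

-0.3996

x̄ = 10.4000
Σ(xᵢ − x̄)² = 219.2000 ⇒ m₂ = 43.84000
Σ(xᵢ − x̄)⁴ = 24989.2160 ⇒ m₄ = 4997.84320
m₂² = 1921.94560
g2 = m₄/m₂² − 3 = 2.60041 − 3 ≈ -0.3996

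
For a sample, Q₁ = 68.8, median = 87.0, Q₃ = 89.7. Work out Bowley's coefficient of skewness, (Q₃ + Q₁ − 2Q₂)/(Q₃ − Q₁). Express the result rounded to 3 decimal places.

-0.742

numerator: Q₃ + Q₁ − 2Q₂ = 89.7 + 68.8 − 2×87.0 = -15.5000
denominator: Q₃ − Q₁ = 89.7 − 68.8 = 20.9000
Bowley skewness = -15.5000 / 20.9000 ≈ -0.742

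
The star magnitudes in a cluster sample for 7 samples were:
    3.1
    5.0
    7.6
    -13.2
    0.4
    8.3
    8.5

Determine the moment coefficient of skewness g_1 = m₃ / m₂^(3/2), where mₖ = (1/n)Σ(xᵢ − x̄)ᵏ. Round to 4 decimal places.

x̄ = (3.1 + 5.0 + 7.6 - 13.2 + 0.4 + 8.3 + 8.5) / 7 = 2.8143
deviations (xᵢ − x̄): 0.2857, 2.1857, 4.7857, -16.0143, -2.4143, 5.4857, 5.6857
Σ(xᵢ − x̄)² = 352.4686 ⇒ m₂ = 352.4686/7 = 50.35265
Σ(xᵢ − x̄)³ = -3652.0948 ⇒ m₃ = -3652.0948/7 = -521.72783
m₂^(3/2) = 50.35265^(1.5) = 357.30043
g_1 = m₃ / m₂^(3/2) = -521.72783 / 357.30043 ≈ -1.4602

-1.4602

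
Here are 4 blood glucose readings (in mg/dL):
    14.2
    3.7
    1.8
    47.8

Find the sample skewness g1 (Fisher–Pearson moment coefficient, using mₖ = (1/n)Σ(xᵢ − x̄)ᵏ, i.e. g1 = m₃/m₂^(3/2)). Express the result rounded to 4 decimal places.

x̄ = (14.2 + 3.7 + 1.8 + 47.8) / 4 = 16.8750
deviations (xᵢ − x̄): -2.6750, -13.1750, -15.0750, 30.9250
Σ(xᵢ − x̄)² = 1364.3475 ⇒ m₂ = 1364.3475/4 = 341.08688
Σ(xᵢ − x̄)³ = 23843.3531 ⇒ m₃ = 23843.3531/4 = 5960.83828
m₂^(3/2) = 341.08688^(1.5) = 6299.37572
g1 = m₃ / m₂^(3/2) = 5960.83828 / 6299.37572 ≈ 0.9463

0.9463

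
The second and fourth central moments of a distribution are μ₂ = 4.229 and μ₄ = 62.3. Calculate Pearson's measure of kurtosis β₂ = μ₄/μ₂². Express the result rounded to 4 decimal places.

3.4835

μ₂² = 4.229² = 17.88444
μ₄/μ₂² = 62.3 / 17.88444 = 3.48347
β₂ ≈ 3.4835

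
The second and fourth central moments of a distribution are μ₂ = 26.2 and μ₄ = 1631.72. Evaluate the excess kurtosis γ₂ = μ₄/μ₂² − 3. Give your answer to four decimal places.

μ₂² = 26.2² = 686.44000
μ₄/μ₂² = 1631.72 / 686.44000 = 2.37708
γ₂ = 2.37708 − 3 ≈ -0.6229

-0.6229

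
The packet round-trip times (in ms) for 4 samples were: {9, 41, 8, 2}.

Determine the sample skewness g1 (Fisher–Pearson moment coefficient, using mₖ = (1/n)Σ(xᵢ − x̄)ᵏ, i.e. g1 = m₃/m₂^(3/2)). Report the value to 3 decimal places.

x̄ = (9 + 41 + 8 + 2) / 4 = 15.0000
deviations (xᵢ − x̄): -6.0000, 26.0000, -7.0000, -13.0000
Σ(xᵢ − x̄)² = 930.0000 ⇒ m₂ = 930.0000/4 = 232.50000
Σ(xᵢ − x̄)³ = 14820.0000 ⇒ m₃ = 14820.0000/4 = 3705.00000
m₂^(3/2) = 232.50000^(1.5) = 3545.14853
g1 = m₃ / m₂^(3/2) = 3705.00000 / 3545.14853 ≈ 1.045

1.045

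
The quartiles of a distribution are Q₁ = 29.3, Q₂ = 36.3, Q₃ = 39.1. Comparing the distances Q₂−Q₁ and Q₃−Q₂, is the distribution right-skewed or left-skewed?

left-skewed

Q₂ − Q₁ = 7.0;  Q₃ − Q₂ = 2.8
Q₂ − Q₁ > Q₃ − Q₂ ⇒ the lower half is more spread out ⇒ left-skewed.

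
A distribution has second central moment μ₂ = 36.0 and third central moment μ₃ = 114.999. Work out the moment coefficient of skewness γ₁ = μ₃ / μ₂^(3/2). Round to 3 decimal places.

σ = √μ₂ = √36.0 = 6.00000
σ³ = μ₂^(3/2) = 216.00000
γ₁ = μ₃/σ³ = 114.999 / 216.00000 ≈ 0.532

0.532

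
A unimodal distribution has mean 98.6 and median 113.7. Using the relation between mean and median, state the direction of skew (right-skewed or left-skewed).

mean − median = 98.6 − 113.7 = -15.1
mean < median ⇒ the longer tail is on the left ⇒ left-skewed (negatively skewed).

left-skewed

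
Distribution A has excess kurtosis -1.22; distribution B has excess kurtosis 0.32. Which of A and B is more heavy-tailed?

B

Higher excess kurtosis ⇒ heavier tails relative to the normal distribution.
-1.22 vs 0.32: the larger is 0.32, so B has heavier tails. (B is leptokurtic — heavier-than-normal tails; the other is platykurtic.)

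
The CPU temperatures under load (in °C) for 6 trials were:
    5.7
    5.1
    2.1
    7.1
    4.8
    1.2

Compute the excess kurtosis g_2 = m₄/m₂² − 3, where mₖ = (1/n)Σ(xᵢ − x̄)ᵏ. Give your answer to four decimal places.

x̄ = 4.3333
Σ(xᵢ − x̄)² = 25.1333 ⇒ m₂ = 4.18889
Σ(xᵢ − x̄)⁴ = 183.7387 ⇒ m₄ = 30.62312
m₂² = 17.54679
g_2 = m₄/m₂² − 3 = 1.74523 − 3 ≈ -1.2548

-1.2548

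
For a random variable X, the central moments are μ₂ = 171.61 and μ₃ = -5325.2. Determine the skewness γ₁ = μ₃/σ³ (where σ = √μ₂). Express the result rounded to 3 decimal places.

σ = √μ₂ = √171.61 = 13.10000
σ³ = μ₂^(3/2) = 2248.09100
γ₁ = μ₃/σ³ = -5325.2 / 2248.09100 ≈ -2.369

-2.369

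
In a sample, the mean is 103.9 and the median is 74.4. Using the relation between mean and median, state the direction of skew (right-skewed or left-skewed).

mean − median = 103.9 − 74.4 = 29.5
mean > median ⇒ the longer tail is on the right ⇒ right-skewed (positively skewed).

right-skewed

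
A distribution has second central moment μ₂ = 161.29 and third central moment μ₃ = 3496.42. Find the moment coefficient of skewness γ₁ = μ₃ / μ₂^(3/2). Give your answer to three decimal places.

1.707

σ = √μ₂ = √161.29 = 12.70000
σ³ = μ₂^(3/2) = 2048.38300
γ₁ = μ₃/σ³ = 3496.42 / 2048.38300 ≈ 1.707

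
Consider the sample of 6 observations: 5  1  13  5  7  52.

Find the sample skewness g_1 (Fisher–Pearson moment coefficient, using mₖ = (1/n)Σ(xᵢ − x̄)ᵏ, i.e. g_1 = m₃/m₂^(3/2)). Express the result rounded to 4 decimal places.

1.6272

x̄ = (5 + 1 + 13 + 5 + 7 + 52) / 6 = 13.8333
deviations (xᵢ − x̄): -8.8333, -12.8333, -0.8333, -8.8333, -6.8333, 38.1667
Σ(xᵢ − x̄)² = 1824.8333 ⇒ m₂ = 1824.8333/6 = 304.13889
Σ(xᵢ − x̄)³ = 51785.4444 ⇒ m₃ = 51785.4444/6 = 8630.90741
m₂^(3/2) = 304.13889^(1.5) = 5304.05395
g_1 = m₃ / m₂^(3/2) = 8630.90741 / 5304.05395 ≈ 1.6272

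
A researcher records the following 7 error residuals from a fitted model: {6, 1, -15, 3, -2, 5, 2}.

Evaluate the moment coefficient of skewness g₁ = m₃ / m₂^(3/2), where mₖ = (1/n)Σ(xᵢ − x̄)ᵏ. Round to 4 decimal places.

x̄ = (6 + 1 - 15 + 3 - 2 + 5 + 2) / 7 = 0.0000
deviations (xᵢ − x̄): 6.0000, 1.0000, -15.0000, 3.0000, -2.0000, 5.0000, 2.0000
Σ(xᵢ − x̄)² = 304.0000 ⇒ m₂ = 304.0000/7 = 43.42857
Σ(xᵢ − x̄)³ = -3006.0000 ⇒ m₃ = -3006.0000/7 = -429.42857
m₂^(3/2) = 43.42857^(1.5) = 286.19584
g₁ = m₃ / m₂^(3/2) = -429.42857 / 286.19584 ≈ -1.5005

-1.5005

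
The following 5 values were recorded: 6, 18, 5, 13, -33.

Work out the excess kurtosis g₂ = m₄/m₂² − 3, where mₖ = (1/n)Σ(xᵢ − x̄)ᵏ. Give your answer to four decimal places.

x̄ = 1.8000
Σ(xᵢ − x̄)² = 1626.8000 ⇒ m₂ = 325.36000
Σ(xᵢ − x̄)⁴ = 1551643.8560 ⇒ m₄ = 310328.77120
m₂² = 105859.12960
g₂ = m₄/m₂² − 3 = 2.93153 − 3 ≈ -0.0685

-0.0685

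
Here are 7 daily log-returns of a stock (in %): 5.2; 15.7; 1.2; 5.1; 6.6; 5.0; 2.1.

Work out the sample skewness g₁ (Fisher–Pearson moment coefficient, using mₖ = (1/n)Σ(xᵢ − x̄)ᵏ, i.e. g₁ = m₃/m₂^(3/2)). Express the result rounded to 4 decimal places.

x̄ = (5.2 + 15.7 + 1.2 + 5.1 + 6.6 + 5.0 + 2.1) / 7 = 5.8429
deviations (xᵢ − x̄): -0.6429, 9.8571, -4.6429, -0.7429, 0.7571, -0.8429, -3.7429
Σ(xᵢ − x̄)² = 134.9771 ⇒ m₂ = 134.9771/7 = 19.28245
Σ(xᵢ − x̄)³ = 804.3962 ⇒ m₃ = 804.3962/7 = 114.91375
m₂^(3/2) = 19.28245^(1.5) = 84.67268
g₁ = m₃ / m₂^(3/2) = 114.91375 / 84.67268 ≈ 1.3572

1.3572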